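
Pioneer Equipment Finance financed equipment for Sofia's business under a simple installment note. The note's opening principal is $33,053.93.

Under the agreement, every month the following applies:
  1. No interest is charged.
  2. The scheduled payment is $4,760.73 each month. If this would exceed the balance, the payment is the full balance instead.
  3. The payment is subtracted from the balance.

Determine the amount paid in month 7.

Month 1: opening $33,053.93; payment $4,760.73; balance $28,293.20
Month 2: opening $28,293.20; payment $4,760.73; balance $23,532.47
Month 3: opening $23,532.47; payment $4,760.73; balance $18,771.74
Month 4: opening $18,771.74; payment $4,760.73; balance $14,011.01
Month 5: opening $14,011.01; payment $4,760.73; balance $9,250.28
Month 6: opening $9,250.28; payment $4,760.73; balance $4,489.55
Month 7: opening $4,489.55; payment $4,489.55; balance $0.00

$4,489.55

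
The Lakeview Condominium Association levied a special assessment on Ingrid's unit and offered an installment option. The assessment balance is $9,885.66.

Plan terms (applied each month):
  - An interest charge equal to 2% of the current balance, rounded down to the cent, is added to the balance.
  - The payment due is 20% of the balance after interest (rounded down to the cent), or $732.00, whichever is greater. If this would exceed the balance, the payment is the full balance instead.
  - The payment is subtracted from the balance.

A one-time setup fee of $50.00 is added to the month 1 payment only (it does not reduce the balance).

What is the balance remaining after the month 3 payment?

Month 1: $9,885.66 +$197.71 interest = $10,083.37; pay $2,016.67 (+ $50.00 fee) → $8,066.70
Month 2: $8,066.70 +$161.33 interest = $8,228.03; pay $1,645.60 → $6,582.43
Month 3: $6,582.43 +$131.64 interest = $6,714.07; pay $1,342.81 → $5,371.26

$5,371.26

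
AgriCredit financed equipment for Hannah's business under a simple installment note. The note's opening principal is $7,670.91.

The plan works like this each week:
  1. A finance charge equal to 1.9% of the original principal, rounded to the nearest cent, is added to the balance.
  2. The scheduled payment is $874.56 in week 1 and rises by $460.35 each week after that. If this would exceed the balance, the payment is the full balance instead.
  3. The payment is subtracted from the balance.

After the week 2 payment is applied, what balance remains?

Week 1: opening $7,670.91; interest $145.75 → $7,816.66; payment $874.56; balance $6,942.10
Week 2: opening $6,942.10; interest $145.75 → $7,087.85; payment $1,334.91; balance $5,752.94

$5,752.94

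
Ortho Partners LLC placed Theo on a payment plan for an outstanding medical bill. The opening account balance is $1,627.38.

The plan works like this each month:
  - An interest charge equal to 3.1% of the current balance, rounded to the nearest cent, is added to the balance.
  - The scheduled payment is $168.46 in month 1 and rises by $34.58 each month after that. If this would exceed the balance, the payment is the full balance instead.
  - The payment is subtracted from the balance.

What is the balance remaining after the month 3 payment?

Month 1: $1,627.38 +$50.45 interest = $1,677.83; pay $168.46 → $1,509.37
Month 2: $1,509.37 +$46.79 interest = $1,556.16; pay $203.04 → $1,353.12
Month 3: $1,353.12 +$41.95 interest = $1,395.07; pay $237.62 → $1,157.45

$1,157.45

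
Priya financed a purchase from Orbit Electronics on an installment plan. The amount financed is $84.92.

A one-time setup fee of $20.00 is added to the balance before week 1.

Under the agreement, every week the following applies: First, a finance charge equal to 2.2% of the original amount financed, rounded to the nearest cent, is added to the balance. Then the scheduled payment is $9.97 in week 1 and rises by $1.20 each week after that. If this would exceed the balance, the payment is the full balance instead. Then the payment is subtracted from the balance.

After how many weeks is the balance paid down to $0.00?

Week 1: opening $104.92; interest $1.87 → $106.79; payment $9.97; balance $96.82
Week 2: opening $96.82; interest $1.87 → $98.69; payment $11.17; balance $87.52
Week 3: opening $87.52; interest $1.87 → $89.39; payment $12.37; balance $77.02
Week 4: opening $77.02; interest $1.87 → $78.89; payment $13.57; balance $65.32
Week 5: opening $65.32; interest $1.87 → $67.19; payment $14.77; balance $52.42
Week 6: opening $52.42; interest $1.87 → $54.29; payment $15.97; balance $38.32
Week 7: opening $38.32; interest $1.87 → $40.19; payment $17.17; balance $23.02
Week 8: opening $23.02; interest $1.87 → $24.89; payment $18.37; balance $6.52
Week 9: opening $6.52; interest $1.87 → $8.39; payment $8.39; balance $0.00
Balance reaches $0.00 in week 9.

9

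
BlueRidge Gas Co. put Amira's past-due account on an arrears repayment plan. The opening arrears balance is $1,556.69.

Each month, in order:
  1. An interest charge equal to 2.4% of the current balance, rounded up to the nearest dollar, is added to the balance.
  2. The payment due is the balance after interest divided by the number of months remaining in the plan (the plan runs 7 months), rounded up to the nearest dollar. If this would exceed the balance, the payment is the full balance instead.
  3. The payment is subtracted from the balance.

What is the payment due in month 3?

Month 1: opening $1,556.69; interest $38.00 → $1,594.69; payment $228.00; balance $1,366.69
Month 2: opening $1,366.69; interest $33.00 → $1,399.69; payment $234.00; balance $1,165.69
Month 3: opening $1,165.69; interest $28.00 → $1,193.69; payment $239.00; balance $954.69

$239.00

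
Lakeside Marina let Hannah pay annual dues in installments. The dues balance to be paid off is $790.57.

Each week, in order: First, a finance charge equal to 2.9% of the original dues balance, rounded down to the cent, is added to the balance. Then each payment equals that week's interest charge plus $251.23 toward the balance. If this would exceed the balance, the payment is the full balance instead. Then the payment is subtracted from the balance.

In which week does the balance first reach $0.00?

4

# | Opening | Interest | Payment | End bal
1 | $790.57 | $22.92 | $274.15 | $539.34
2 | $539.34 | $22.92 | $274.15 | $288.11
3 | $288.11 | $22.92 | $274.15 | $36.88
4 | $36.88 | $22.92 | $59.80 | $0.00
Balance reaches $0.00 in week 4.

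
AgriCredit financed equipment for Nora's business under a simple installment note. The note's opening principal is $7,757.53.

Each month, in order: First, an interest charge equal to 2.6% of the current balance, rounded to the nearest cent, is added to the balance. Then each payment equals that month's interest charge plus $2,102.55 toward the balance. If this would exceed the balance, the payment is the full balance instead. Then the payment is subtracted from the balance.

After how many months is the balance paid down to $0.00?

4

# | Opening | Interest | Payment | End bal
1 | $7,757.53 | $201.70 | $2,304.25 | $5,654.98
2 | $5,654.98 | $147.03 | $2,249.58 | $3,552.43
3 | $3,552.43 | $92.36 | $2,194.91 | $1,449.88
4 | $1,449.88 | $37.70 | $1,487.58 | $0.00
Balance reaches $0.00 in month 4.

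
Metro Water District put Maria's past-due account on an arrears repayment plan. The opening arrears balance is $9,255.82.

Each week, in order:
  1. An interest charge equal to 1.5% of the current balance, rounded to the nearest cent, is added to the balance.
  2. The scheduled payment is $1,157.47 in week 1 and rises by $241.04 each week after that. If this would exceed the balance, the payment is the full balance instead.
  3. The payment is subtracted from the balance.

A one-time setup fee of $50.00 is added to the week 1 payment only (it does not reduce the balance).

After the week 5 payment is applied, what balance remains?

$1,560.73

Week 1: $9,255.82 +$138.84 interest = $9,394.66; pay $1,157.47 (+ $50.00 fee) → $8,237.19
Week 2: $8,237.19 +$123.56 interest = $8,360.75; pay $1,398.51 → $6,962.24
Week 3: $6,962.24 +$104.43 interest = $7,066.67; pay $1,639.55 → $5,427.12
Week 4: $5,427.12 +$81.41 interest = $5,508.53; pay $1,880.59 → $3,627.94
Week 5: $3,627.94 +$54.42 interest = $3,682.36; pay $2,121.63 → $1,560.73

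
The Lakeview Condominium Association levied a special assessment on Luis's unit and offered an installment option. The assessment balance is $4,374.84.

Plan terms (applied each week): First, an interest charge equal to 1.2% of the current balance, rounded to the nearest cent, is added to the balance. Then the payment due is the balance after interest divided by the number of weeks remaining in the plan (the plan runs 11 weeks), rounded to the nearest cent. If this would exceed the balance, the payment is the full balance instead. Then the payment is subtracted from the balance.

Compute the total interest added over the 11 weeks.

$327.94

# | Opening | Interest | Payment | End bal
1 | $4,374.84 | $52.50 | $402.49 | $4,024.85
2 | $4,024.85 | $48.30 | $407.32 | $3,665.83
3 | $3,665.83 | $43.99 | $412.20 | $3,297.62
4 | $3,297.62 | $39.57 | $417.15 | $2,920.04
5 | $2,920.04 | $35.04 | $422.15 | $2,532.93
6 | $2,532.93 | $30.40 | $427.22 | $2,136.11
7 | $2,136.11 | $25.63 | $432.35 | $1,729.39
8 | $1,729.39 | $20.75 | $437.54 | $1,312.60
9 | $1,312.60 | $15.75 | $442.78 | $885.57
10 | $885.57 | $10.63 | $448.10 | $448.10
11 | $448.10 | $5.38 | $453.48 | $0.00
Total interest: $52.50 + $48.30 + $43.99 + $39.57 + $35.04 + $30.40 + $25.63 + $20.75 + $15.75 + $10.63 + $5.38 = $327.94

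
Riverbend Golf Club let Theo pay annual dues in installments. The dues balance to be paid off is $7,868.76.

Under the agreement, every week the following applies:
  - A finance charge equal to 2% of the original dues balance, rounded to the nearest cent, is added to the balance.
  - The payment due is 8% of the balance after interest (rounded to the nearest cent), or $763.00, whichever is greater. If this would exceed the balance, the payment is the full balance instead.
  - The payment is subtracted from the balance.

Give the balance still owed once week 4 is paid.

$5,446.28

Week 1: $7,868.76 +$157.38 interest = $8,026.14; pay $763.00 → $7,263.14
Week 2: $7,263.14 +$157.38 interest = $7,420.52; pay $763.00 → $6,657.52
Week 3: $6,657.52 +$157.38 interest = $6,814.90; pay $763.00 → $6,051.90
Week 4: $6,051.90 +$157.38 interest = $6,209.28; pay $763.00 → $5,446.28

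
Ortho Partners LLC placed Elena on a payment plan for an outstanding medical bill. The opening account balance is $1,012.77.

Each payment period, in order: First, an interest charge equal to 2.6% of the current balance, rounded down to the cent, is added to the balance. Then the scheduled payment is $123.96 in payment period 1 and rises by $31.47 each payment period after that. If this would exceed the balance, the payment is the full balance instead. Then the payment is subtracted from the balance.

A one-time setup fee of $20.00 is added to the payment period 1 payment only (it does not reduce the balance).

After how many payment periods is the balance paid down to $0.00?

Payment period 1: opening $1,012.77; interest $26.33 → $1,039.10; payment $123.96 (+ $20.00 fee); balance $915.14
Payment period 2: opening $915.14; interest $23.79 → $938.93; payment $155.43; balance $783.50
Payment period 3: opening $783.50; interest $20.37 → $803.87; payment $186.90; balance $616.97
Payment period 4: opening $616.97; interest $16.04 → $633.01; payment $218.37; balance $414.64
Payment period 5: opening $414.64; interest $10.78 → $425.42; payment $249.84; balance $175.58
Payment period 6: opening $175.58; interest $4.56 → $180.14; payment $180.14; balance $0.00
Balance reaches $0.00 in payment period 6.

6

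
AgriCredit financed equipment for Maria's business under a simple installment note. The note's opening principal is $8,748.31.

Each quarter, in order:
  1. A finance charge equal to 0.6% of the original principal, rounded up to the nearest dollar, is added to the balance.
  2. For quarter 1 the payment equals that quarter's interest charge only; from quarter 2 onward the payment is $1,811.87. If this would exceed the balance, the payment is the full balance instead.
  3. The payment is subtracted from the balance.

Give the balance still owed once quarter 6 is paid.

Quarter 1: $8,748.31 +$53.00 interest = $8,801.31; pay $53.00 → $8,748.31
Quarter 2: $8,748.31 +$53.00 interest = $8,801.31; pay $1,811.87 → $6,989.44
Quarter 3: $6,989.44 +$53.00 interest = $7,042.44; pay $1,811.87 → $5,230.57
Quarter 4: $5,230.57 +$53.00 interest = $5,283.57; pay $1,811.87 → $3,471.70
Quarter 5: $3,471.70 +$53.00 interest = $3,524.70; pay $1,811.87 → $1,712.83
Quarter 6: $1,712.83 +$53.00 interest = $1,765.83; pay $1,765.83 → $0.00

$0.00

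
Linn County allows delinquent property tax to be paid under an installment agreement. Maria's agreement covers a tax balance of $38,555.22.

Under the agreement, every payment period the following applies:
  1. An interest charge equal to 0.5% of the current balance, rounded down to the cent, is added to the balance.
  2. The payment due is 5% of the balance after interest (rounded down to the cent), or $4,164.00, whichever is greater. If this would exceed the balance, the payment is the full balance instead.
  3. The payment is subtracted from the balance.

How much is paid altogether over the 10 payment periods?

Payment period 1: $38,555.22 +$192.77 interest = $38,747.99; pay $4,164.00 → $34,583.99
Payment period 2: $34,583.99 +$172.91 interest = $34,756.90; pay $4,164.00 → $30,592.90
Payment period 3: $30,592.90 +$152.96 interest = $30,745.86; pay $4,164.00 → $26,581.86
Payment period 4: $26,581.86 +$132.90 interest = $26,714.76; pay $4,164.00 → $22,550.76
Payment period 5: $22,550.76 +$112.75 interest = $22,663.51; pay $4,164.00 → $18,499.51
Payment period 6: $18,499.51 +$92.49 interest = $18,592.00; pay $4,164.00 → $14,428.00
Payment period 7: $14,428.00 +$72.14 interest = $14,500.14; pay $4,164.00 → $10,336.14
Payment period 8: $10,336.14 +$51.68 interest = $10,387.82; pay $4,164.00 → $6,223.82
Payment period 9: $6,223.82 +$31.11 interest = $6,254.93; pay $4,164.00 → $2,090.93
Payment period 10: $2,090.93 +$10.45 interest = $2,101.38; pay $2,101.38 → $0.00
Total paid: $39,577.38

$39,577.38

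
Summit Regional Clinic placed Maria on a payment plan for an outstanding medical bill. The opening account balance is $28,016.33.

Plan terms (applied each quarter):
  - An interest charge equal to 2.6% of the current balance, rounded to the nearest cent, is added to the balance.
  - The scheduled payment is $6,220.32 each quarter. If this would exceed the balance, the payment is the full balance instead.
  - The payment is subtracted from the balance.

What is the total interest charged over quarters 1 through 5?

$2,176.61

Quarter 1: opening $28,016.33; interest $728.42 → $28,744.75; payment $6,220.32; balance $22,524.43
Quarter 2: opening $22,524.43; interest $585.64 → $23,110.07; payment $6,220.32; balance $16,889.75
Quarter 3: opening $16,889.75; interest $439.13 → $17,328.88; payment $6,220.32; balance $11,108.56
Quarter 4: opening $11,108.56; interest $288.82 → $11,397.38; payment $6,220.32; balance $5,177.06
Quarter 5: opening $5,177.06; interest $134.60 → $5,311.66; payment $5,311.66; balance $0.00
Total interest: $728.42 + $585.64 + $439.13 + $288.82 + $134.60 = $2,176.61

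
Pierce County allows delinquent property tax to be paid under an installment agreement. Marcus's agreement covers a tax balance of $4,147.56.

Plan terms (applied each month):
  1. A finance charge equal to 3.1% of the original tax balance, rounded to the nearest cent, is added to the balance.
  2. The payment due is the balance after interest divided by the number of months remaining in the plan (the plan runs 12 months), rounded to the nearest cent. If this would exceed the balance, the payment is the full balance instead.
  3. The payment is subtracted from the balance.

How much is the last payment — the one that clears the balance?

# | Opening | Interest | Payment | End bal
1 | $4,147.56 | $128.57 | $356.34 | $3,919.79
2 | $3,919.79 | $128.57 | $368.03 | $3,680.33
3 | $3,680.33 | $128.57 | $380.89 | $3,428.01
4 | $3,428.01 | $128.57 | $395.18 | $3,161.40
5 | $3,161.40 | $128.57 | $411.25 | $2,878.72
6 | $2,878.72 | $128.57 | $429.61 | $2,577.68
7 | $2,577.68 | $128.57 | $451.04 | $2,255.21
8 | $2,255.21 | $128.57 | $476.76 | $1,907.02
9 | $1,907.02 | $128.57 | $508.90 | $1,526.69
10 | $1,526.69 | $128.57 | $551.75 | $1,103.51
11 | $1,103.51 | $128.57 | $616.04 | $616.04
12 | $616.04 | $128.57 | $744.61 | $0.00

$744.61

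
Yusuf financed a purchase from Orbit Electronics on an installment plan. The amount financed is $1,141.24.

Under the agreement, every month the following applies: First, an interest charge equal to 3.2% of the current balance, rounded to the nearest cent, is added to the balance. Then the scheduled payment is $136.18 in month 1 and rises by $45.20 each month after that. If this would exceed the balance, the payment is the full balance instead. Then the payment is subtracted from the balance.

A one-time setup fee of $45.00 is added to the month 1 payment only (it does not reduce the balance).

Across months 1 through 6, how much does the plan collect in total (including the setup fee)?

$1,325.80

Month 1: $1,141.24 +$36.52 interest = $1,177.76; pay $136.18 (+ $45.00 fee) → $1,041.58
Month 2: $1,041.58 +$33.33 interest = $1,074.91; pay $181.38 → $893.53
Month 3: $893.53 +$28.59 interest = $922.12; pay $226.58 → $695.54
Month 4: $695.54 +$22.26 interest = $717.80; pay $271.78 → $446.02
Month 5: $446.02 +$14.27 interest = $460.29; pay $316.98 → $143.31
Month 6: $143.31 +$4.59 interest = $147.90; pay $147.90 → $0.00
Total paid: $1,325.80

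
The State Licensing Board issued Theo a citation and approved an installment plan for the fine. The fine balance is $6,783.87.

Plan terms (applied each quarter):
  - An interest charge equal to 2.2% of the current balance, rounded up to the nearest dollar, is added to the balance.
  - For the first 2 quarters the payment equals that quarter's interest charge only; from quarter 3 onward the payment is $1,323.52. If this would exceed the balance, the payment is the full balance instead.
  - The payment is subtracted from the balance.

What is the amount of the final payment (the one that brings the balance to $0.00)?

Quarter 1: opening $6,783.87; interest $150.00 → $6,933.87; payment $150.00; balance $6,783.87
Quarter 2: opening $6,783.87; interest $150.00 → $6,933.87; payment $150.00; balance $6,783.87
Quarter 3: opening $6,783.87; interest $150.00 → $6,933.87; payment $1,323.52; balance $5,610.35
Quarter 4: opening $5,610.35; interest $124.00 → $5,734.35; payment $1,323.52; balance $4,410.83
Quarter 5: opening $4,410.83; interest $98.00 → $4,508.83; payment $1,323.52; balance $3,185.31
Quarter 6: opening $3,185.31; interest $71.00 → $3,256.31; payment $1,323.52; balance $1,932.79
Quarter 7: opening $1,932.79; interest $43.00 → $1,975.79; payment $1,323.52; balance $652.27
Quarter 8: opening $652.27; interest $15.00 → $667.27; payment $667.27; balance $0.00

$667.27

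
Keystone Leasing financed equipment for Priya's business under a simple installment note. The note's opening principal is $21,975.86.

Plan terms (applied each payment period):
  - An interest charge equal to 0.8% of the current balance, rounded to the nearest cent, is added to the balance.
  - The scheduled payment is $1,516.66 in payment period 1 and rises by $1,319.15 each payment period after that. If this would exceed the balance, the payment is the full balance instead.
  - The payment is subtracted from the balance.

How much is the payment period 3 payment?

Payment period 1: opening $21,975.86; interest $175.81 → $22,151.67; payment $1,516.66; balance $20,635.01
Payment period 2: opening $20,635.01; interest $165.08 → $20,800.09; payment $2,835.81; balance $17,964.28
Payment period 3: opening $17,964.28; interest $143.71 → $18,107.99; payment $4,154.96; balance $13,953.03

$4,154.96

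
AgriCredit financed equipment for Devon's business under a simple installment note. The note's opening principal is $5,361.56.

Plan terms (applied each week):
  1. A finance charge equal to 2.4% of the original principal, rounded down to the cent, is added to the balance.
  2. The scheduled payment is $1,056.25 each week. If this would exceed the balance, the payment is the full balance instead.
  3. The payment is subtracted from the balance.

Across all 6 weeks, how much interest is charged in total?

$772.02

Week 1: $5,361.56 +$128.67 interest = $5,490.23; pay $1,056.25 → $4,433.98
Week 2: $4,433.98 +$128.67 interest = $4,562.65; pay $1,056.25 → $3,506.40
Week 3: $3,506.40 +$128.67 interest = $3,635.07; pay $1,056.25 → $2,578.82
Week 4: $2,578.82 +$128.67 interest = $2,707.49; pay $1,056.25 → $1,651.24
Week 5: $1,651.24 +$128.67 interest = $1,779.91; pay $1,056.25 → $723.66
Week 6: $723.66 +$128.67 interest = $852.33; pay $852.33 → $0.00
Total interest: $128.67 + $128.67 + $128.67 + $128.67 + $128.67 + $128.67 = $772.02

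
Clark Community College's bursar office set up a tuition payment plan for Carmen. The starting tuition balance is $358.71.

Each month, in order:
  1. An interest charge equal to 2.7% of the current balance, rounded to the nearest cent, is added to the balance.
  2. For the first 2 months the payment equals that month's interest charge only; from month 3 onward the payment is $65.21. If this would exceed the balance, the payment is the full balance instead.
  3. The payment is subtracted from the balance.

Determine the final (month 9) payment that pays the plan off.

Month 1: $358.71 +$9.69 interest = $368.40; pay $9.69 → $358.71
Month 2: $358.71 +$9.69 interest = $368.40; pay $9.69 → $358.71
Month 3: $358.71 +$9.69 interest = $368.40; pay $65.21 → $303.19
Month 4: $303.19 +$8.19 interest = $311.38; pay $65.21 → $246.17
Month 5: $246.17 +$6.65 interest = $252.82; pay $65.21 → $187.61
Month 6: $187.61 +$5.07 interest = $192.68; pay $65.21 → $127.47
Month 7: $127.47 +$3.44 interest = $130.91; pay $65.21 → $65.70
Month 8: $65.70 +$1.77 interest = $67.47; pay $65.21 → $2.26
Month 9: $2.26 +$0.06 interest = $2.32; pay $2.32 → $0.00

$2.32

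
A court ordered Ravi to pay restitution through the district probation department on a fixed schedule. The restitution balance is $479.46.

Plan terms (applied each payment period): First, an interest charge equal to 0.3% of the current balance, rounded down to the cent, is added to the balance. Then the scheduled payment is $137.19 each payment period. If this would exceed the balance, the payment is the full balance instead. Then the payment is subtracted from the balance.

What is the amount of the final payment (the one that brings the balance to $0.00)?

$71.18

# | Opening | Interest | Payment | End bal
1 | $479.46 | $1.43 | $137.19 | $343.70
2 | $343.70 | $1.03 | $137.19 | $207.54
3 | $207.54 | $0.62 | $137.19 | $70.97
4 | $70.97 | $0.21 | $71.18 | $0.00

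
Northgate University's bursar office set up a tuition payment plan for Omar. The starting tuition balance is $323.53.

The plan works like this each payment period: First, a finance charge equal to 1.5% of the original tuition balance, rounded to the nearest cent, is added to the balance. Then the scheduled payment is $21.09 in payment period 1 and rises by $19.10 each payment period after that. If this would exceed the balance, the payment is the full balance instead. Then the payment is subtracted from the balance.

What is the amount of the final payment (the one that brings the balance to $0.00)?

$56.18

Payment period 1: opening $323.53; interest $4.85 → $328.38; payment $21.09; balance $307.29
Payment period 2: opening $307.29; interest $4.85 → $312.14; payment $40.19; balance $271.95
Payment period 3: opening $271.95; interest $4.85 → $276.80; payment $59.29; balance $217.51
Payment period 4: opening $217.51; interest $4.85 → $222.36; payment $78.39; balance $143.97
Payment period 5: opening $143.97; interest $4.85 → $148.82; payment $97.49; balance $51.33
Payment period 6: opening $51.33; interest $4.85 → $56.18; payment $56.18; balance $0.00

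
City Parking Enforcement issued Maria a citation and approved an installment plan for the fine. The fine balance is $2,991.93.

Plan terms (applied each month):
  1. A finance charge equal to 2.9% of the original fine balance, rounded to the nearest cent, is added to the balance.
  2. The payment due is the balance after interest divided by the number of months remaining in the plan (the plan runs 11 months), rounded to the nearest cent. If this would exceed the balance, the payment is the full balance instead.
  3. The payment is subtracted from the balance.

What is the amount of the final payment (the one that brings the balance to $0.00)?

Month 1: opening $2,991.93; interest $86.77 → $3,078.70; payment $279.88; balance $2,798.82
Month 2: opening $2,798.82; interest $86.77 → $2,885.59; payment $288.56; balance $2,597.03
Month 3: opening $2,597.03; interest $86.77 → $2,683.80; payment $298.20; balance $2,385.60
Month 4: opening $2,385.60; interest $86.77 → $2,472.37; payment $309.05; balance $2,163.32
Month 5: opening $2,163.32; interest $86.77 → $2,250.09; payment $321.44; balance $1,928.65
Month 6: opening $1,928.65; interest $86.77 → $2,015.42; payment $335.90; balance $1,679.52
Month 7: opening $1,679.52; interest $86.77 → $1,766.29; payment $353.26; balance $1,413.03
Month 8: opening $1,413.03; interest $86.77 → $1,499.80; payment $374.95; balance $1,124.85
Month 9: opening $1,124.85; interest $86.77 → $1,211.62; payment $403.87; balance $807.75
Month 10: opening $807.75; interest $86.77 → $894.52; payment $447.26; balance $447.26
Month 11: opening $447.26; interest $86.77 → $534.03; payment $534.03; balance $0.00

$534.03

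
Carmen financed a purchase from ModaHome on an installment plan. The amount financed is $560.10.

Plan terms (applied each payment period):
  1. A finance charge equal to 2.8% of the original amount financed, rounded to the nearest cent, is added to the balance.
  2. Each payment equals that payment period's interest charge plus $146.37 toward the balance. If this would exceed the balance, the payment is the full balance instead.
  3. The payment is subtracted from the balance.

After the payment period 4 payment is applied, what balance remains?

Payment period 1: $560.10 +$15.68 interest = $575.78; pay $162.05 → $413.73
Payment period 2: $413.73 +$15.68 interest = $429.41; pay $162.05 → $267.36
Payment period 3: $267.36 +$15.68 interest = $283.04; pay $162.05 → $120.99
Payment period 4: $120.99 +$15.68 interest = $136.67; pay $136.67 → $0.00

$0.00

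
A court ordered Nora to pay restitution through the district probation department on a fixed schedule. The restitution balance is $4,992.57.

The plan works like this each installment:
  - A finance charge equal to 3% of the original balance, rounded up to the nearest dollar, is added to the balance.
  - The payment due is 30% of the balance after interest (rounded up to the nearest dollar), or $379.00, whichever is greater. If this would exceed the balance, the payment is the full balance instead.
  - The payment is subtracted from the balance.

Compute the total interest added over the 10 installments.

Installment 1: $4,992.57 +$150.00 interest = $5,142.57; pay $1,543.00 → $3,599.57
Installment 2: $3,599.57 +$150.00 interest = $3,749.57; pay $1,125.00 → $2,624.57
Installment 3: $2,624.57 +$150.00 interest = $2,774.57; pay $833.00 → $1,941.57
Installment 4: $1,941.57 +$150.00 interest = $2,091.57; pay $628.00 → $1,463.57
Installment 5: $1,463.57 +$150.00 interest = $1,613.57; pay $485.00 → $1,128.57
Installment 6: $1,128.57 +$150.00 interest = $1,278.57; pay $384.00 → $894.57
Installment 7: $894.57 +$150.00 interest = $1,044.57; pay $379.00 → $665.57
Installment 8: $665.57 +$150.00 interest = $815.57; pay $379.00 → $436.57
Installment 9: $436.57 +$150.00 interest = $586.57; pay $379.00 → $207.57
Installment 10: $207.57 +$150.00 interest = $357.57; pay $357.57 → $0.00
Total interest: $150.00 + $150.00 + $150.00 + $150.00 + $150.00 + $150.00 + $150.00 + $150.00 + $150.00 + $150.00 = $1,500.00

$1,500.00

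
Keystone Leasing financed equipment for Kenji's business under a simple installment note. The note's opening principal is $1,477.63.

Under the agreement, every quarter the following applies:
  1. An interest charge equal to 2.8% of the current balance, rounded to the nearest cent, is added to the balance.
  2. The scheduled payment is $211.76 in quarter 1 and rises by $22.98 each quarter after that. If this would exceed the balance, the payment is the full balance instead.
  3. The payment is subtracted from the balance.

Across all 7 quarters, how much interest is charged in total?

Quarter 1: opening $1,477.63; interest $41.37 → $1,519.00; payment $211.76; balance $1,307.24
Quarter 2: opening $1,307.24; interest $36.60 → $1,343.84; payment $234.74; balance $1,109.10
Quarter 3: opening $1,109.10; interest $31.05 → $1,140.15; payment $257.72; balance $882.43
Quarter 4: opening $882.43; interest $24.71 → $907.14; payment $280.70; balance $626.44
Quarter 5: opening $626.44; interest $17.54 → $643.98; payment $303.68; balance $340.30
Quarter 6: opening $340.30; interest $9.53 → $349.83; payment $326.66; balance $23.17
Quarter 7: opening $23.17; interest $0.65 → $23.82; payment $23.82; balance $0.00
Total interest: $41.37 + $36.60 + $31.05 + $24.71 + $17.54 + $9.53 + $0.65 = $161.45

$161.45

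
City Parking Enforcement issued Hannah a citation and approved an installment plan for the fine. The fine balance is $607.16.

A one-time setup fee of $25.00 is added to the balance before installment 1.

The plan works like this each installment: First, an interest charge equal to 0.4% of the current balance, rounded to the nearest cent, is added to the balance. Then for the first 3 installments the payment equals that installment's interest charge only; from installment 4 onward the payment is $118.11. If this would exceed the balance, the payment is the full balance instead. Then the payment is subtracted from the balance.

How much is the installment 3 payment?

$2.53

Installment 1: opening $632.16; interest $2.53 → $634.69; payment $2.53; balance $632.16
Installment 2: opening $632.16; interest $2.53 → $634.69; payment $2.53; balance $632.16
Installment 3: opening $632.16; interest $2.53 → $634.69; payment $2.53; balance $632.16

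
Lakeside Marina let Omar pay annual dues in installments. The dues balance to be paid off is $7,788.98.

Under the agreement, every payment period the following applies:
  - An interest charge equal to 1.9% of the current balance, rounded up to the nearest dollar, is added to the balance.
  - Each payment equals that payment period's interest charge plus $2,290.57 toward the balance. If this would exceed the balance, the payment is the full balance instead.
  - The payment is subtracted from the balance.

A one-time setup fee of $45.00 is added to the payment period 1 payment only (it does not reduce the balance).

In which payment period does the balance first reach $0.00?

4

# | Opening | Interest | Payment | Fee | End bal
1 | $7,788.98 | $148.00 | $2,438.57 | $45.00 | $5,498.41
2 | $5,498.41 | $105.00 | $2,395.57 | — | $3,207.84
3 | $3,207.84 | $61.00 | $2,351.57 | — | $917.27
4 | $917.27 | $18.00 | $935.27 | — | $0.00
Balance reaches $0.00 in payment period 4.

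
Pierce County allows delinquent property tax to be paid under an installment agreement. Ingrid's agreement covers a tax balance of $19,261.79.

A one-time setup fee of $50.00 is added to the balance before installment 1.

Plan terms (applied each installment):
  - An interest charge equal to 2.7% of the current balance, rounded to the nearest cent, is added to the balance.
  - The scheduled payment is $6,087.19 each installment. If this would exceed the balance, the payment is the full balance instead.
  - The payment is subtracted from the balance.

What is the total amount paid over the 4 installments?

$20,479.47

Installment 1: $19,311.79 +$521.42 interest = $19,833.21; pay $6,087.19 → $13,746.02
Installment 2: $13,746.02 +$371.14 interest = $14,117.16; pay $6,087.19 → $8,029.97
Installment 3: $8,029.97 +$216.81 interest = $8,246.78; pay $6,087.19 → $2,159.59
Installment 4: $2,159.59 +$58.31 interest = $2,217.90; pay $2,217.90 → $0.00
Total paid: $20,479.47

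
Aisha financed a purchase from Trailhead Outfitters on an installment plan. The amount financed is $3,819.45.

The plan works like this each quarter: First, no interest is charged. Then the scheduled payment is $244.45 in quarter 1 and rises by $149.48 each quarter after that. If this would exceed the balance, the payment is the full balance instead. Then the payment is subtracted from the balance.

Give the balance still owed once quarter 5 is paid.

$1,102.40

Quarter 1: opening $3,819.45; payment $244.45; balance $3,575.00
Quarter 2: opening $3,575.00; payment $393.93; balance $3,181.07
Quarter 3: opening $3,181.07; payment $543.41; balance $2,637.66
Quarter 4: opening $2,637.66; payment $692.89; balance $1,944.77
Quarter 5: opening $1,944.77; payment $842.37; balance $1,102.40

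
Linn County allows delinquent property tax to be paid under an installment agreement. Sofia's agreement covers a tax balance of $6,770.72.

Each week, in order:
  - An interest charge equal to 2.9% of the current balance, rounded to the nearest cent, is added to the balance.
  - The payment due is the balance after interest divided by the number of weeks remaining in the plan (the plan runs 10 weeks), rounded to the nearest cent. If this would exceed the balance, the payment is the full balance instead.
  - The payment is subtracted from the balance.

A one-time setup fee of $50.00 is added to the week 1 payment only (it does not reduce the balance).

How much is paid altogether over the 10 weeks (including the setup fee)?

Week 1: opening $6,770.72; interest $196.35 → $6,967.07; payment $696.71 (+ $50.00 fee); balance $6,270.36
Week 2: opening $6,270.36; interest $181.84 → $6,452.20; payment $716.91; balance $5,735.29
Week 3: opening $5,735.29; interest $166.32 → $5,901.61; payment $737.70; balance $5,163.91
Week 4: opening $5,163.91; interest $149.75 → $5,313.66; payment $759.09; balance $4,554.57
Week 5: opening $4,554.57; interest $132.08 → $4,686.65; payment $781.11; balance $3,905.54
Week 6: opening $3,905.54; interest $113.26 → $4,018.80; payment $803.76; balance $3,215.04
Week 7: opening $3,215.04; interest $93.24 → $3,308.28; payment $827.07; balance $2,481.21
Week 8: opening $2,481.21; interest $71.96 → $2,553.17; payment $851.06; balance $1,702.11
Week 9: opening $1,702.11; interest $49.36 → $1,751.47; payment $875.74; balance $875.73
Week 10: opening $875.73; interest $25.40 → $901.13; payment $901.13; balance $0.00
Total paid: $8,000.28

$8,000.28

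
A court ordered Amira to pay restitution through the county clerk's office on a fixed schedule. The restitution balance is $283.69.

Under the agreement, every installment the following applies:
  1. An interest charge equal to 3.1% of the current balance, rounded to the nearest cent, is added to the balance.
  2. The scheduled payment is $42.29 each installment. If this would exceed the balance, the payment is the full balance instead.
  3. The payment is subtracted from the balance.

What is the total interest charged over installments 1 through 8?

$39.40

Installment 1: opening $283.69; interest $8.79 → $292.48; payment $42.29; balance $250.19
Installment 2: opening $250.19; interest $7.76 → $257.95; payment $42.29; balance $215.66
Installment 3: opening $215.66; interest $6.69 → $222.35; payment $42.29; balance $180.06
Installment 4: opening $180.06; interest $5.58 → $185.64; payment $42.29; balance $143.35
Installment 5: opening $143.35; interest $4.44 → $147.79; payment $42.29; balance $105.50
Installment 6: opening $105.50; interest $3.27 → $108.77; payment $42.29; balance $66.48
Installment 7: opening $66.48; interest $2.06 → $68.54; payment $42.29; balance $26.25
Installment 8: opening $26.25; interest $0.81 → $27.06; payment $27.06; balance $0.00
Total interest: $8.79 + $7.76 + $6.69 + $5.58 + $4.44 + $3.27 + $2.06 + $0.81 = $39.40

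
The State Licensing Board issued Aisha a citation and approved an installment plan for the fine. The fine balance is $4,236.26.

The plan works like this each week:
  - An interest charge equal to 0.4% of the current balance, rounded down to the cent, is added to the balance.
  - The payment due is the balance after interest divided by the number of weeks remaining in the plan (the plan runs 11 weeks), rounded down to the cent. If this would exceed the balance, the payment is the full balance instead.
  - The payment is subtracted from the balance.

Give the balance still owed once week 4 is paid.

Week 1: $4,236.26 +$16.94 interest = $4,253.20; pay $386.65 → $3,866.55
Week 2: $3,866.55 +$15.46 interest = $3,882.01; pay $388.20 → $3,493.81
Week 3: $3,493.81 +$13.97 interest = $3,507.78; pay $389.75 → $3,118.03
Week 4: $3,118.03 +$12.47 interest = $3,130.50; pay $391.31 → $2,739.19

$2,739.19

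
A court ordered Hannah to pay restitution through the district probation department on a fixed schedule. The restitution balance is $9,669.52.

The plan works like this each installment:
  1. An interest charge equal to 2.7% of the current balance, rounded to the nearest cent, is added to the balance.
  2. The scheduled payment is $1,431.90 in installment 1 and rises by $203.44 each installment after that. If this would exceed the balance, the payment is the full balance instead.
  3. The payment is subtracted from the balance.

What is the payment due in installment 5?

$2,245.66

Installment 1: $9,669.52 +$261.08 interest = $9,930.60; pay $1,431.90 → $8,498.70
Installment 2: $8,498.70 +$229.46 interest = $8,728.16; pay $1,635.34 → $7,092.82
Installment 3: $7,092.82 +$191.51 interest = $7,284.33; pay $1,838.78 → $5,445.55
Installment 4: $5,445.55 +$147.03 interest = $5,592.58; pay $2,042.22 → $3,550.36
Installment 5: $3,550.36 +$95.86 interest = $3,646.22; pay $2,245.66 → $1,400.56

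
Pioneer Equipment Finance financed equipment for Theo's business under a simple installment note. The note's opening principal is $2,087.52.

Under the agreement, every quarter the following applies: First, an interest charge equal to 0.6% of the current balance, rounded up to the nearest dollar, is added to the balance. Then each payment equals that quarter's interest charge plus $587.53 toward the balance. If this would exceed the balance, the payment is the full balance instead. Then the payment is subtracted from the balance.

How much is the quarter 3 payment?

Quarter 1: $2,087.52 +$13.00 interest = $2,100.52; pay $600.53 → $1,499.99
Quarter 2: $1,499.99 +$9.00 interest = $1,508.99; pay $596.53 → $912.46
Quarter 3: $912.46 +$6.00 interest = $918.46; pay $593.53 → $324.93

$593.53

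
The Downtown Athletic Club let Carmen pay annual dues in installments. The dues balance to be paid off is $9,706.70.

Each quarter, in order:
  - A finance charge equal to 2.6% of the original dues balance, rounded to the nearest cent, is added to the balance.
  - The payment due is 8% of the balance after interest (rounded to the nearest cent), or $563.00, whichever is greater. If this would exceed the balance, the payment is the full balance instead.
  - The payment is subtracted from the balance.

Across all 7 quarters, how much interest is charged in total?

$1,766.59

Quarter 1: opening $9,706.70; interest $252.37 → $9,959.07; payment $796.73; balance $9,162.34
Quarter 2: opening $9,162.34; interest $252.37 → $9,414.71; payment $753.18; balance $8,661.53
Quarter 3: opening $8,661.53; interest $252.37 → $8,913.90; payment $713.11; balance $8,200.79
Quarter 4: opening $8,200.79; interest $252.37 → $8,453.16; payment $676.25; balance $7,776.91
Quarter 5: opening $7,776.91; interest $252.37 → $8,029.28; payment $642.34; balance $7,386.94
Quarter 6: opening $7,386.94; interest $252.37 → $7,639.31; payment $611.14; balance $7,028.17
Quarter 7: opening $7,028.17; interest $252.37 → $7,280.54; payment $582.44; balance $6,698.10
Total interest: $252.37 + $252.37 + $252.37 + $252.37 + $252.37 + $252.37 + $252.37 = $1,766.59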